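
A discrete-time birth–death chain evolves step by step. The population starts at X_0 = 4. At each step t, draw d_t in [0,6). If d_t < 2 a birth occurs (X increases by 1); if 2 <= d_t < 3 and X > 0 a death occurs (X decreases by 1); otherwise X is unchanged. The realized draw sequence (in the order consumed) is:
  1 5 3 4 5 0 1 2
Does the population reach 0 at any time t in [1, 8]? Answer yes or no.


t=0: X=4, d=1 → birth, X_1=5
t=1: X=5, d=5 → hold, X_2=5
t=2: X=5, d=3 → hold, X_3=5
t=3: X=5, d=4 → hold, X_4=5
t=4: X=5, d=5 → hold, X_5=5
t=5: X=5, d=0 → birth, X_6=6
t=6: X=6, d=1 → birth, X_7=7
t=7: X=7, d=2 → death, X_8=6

no


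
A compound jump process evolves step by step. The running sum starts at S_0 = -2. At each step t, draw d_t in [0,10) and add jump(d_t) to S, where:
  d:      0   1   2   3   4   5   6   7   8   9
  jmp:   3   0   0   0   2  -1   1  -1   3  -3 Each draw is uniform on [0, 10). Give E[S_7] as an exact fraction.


Outcome values over d=0..9: [3, 0, 0, 0, 2, -1, 1, -1, 3, -3]
Σy = 4, Σy² = 34, M = 10
μ = 4/10 = 2/5,  σ² = 34/10 − (2/5)² = 81/25
E[S_7] = -2 + 7·(2/5) = 4/5

4/5


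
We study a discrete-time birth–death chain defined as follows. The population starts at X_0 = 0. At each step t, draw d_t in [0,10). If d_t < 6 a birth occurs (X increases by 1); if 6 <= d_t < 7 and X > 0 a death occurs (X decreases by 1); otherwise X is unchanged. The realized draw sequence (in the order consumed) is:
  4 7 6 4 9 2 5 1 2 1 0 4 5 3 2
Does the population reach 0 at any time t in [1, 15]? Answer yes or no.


yes

t=0: X=0, d=4 → birth, X_1=1
t=1: X=1, d=7 → hold, X_2=1
t=2: X=1, d=6 → death, X_3=0
t=3: X=0, d=4 → birth, X_4=1
t=4: X=1, d=9 → hold, X_5=1
t=5: X=1, d=2 → birth, X_6=2
t=6: X=2, d=5 → birth, X_7=3
t=7: X=3, d=1 → birth, X_8=4
t=8: X=4, d=2 → birth, X_9=5
t=9: X=5, d=1 → birth, X_10=6
t=10: X=6, d=0 → birth, X_11=7
t=11: X=7, d=4 → birth, X_12=8
t=12: X=8, d=5 → birth, X_13=9
t=13: X=9, d=3 → birth, X_14=10
t=14: X=10, d=2 → birth, X_15=11


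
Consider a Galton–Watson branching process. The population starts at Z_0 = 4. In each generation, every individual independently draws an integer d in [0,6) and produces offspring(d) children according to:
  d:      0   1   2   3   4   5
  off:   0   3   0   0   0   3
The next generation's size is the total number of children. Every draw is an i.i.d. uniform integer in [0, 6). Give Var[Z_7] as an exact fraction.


56

Outcome values over d=0..5: [0, 3, 0, 0, 0, 3]
Σy = 6, Σy² = 18, M = 6
μ = 6/6 = 1,  σ² = 18/6 − (1)² = 2
V_0 = 0, E_0 = 4
V_1 = 2·E_0 + (1)²·V_0 = 8;  E_1 = 4
V_2 = 2·E_1 + (1)²·V_1 = 16;  E_2 = 4
V_3 = 2·E_2 + (1)²·V_2 = 24;  E_3 = 4
V_4 = 2·E_3 + (1)²·V_3 = 32;  E_4 = 4
V_5 = 2·E_4 + (1)²·V_4 = 40;  E_5 = 4
V_6 = 2·E_5 + (1)²·V_5 = 48;  E_6 = 4
V_7 = 2·E_6 + (1)²·V_6 = 56;  E_7 = 4


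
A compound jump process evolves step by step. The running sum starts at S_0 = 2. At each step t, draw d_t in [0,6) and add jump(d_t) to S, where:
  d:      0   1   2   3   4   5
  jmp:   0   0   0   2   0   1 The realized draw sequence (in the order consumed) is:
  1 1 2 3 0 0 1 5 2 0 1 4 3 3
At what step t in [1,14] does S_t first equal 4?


4

t=0: S=2, d=1, jump=0, S_1=2
t=1: S=2, d=1, jump=0, S_2=2
t=2: S=2, d=2, jump=0, S_3=2
t=3: S=2, d=3, jump=2, S_4=4
t=4: S=4, d=0, jump=0, S_5=4
t=5: S=4, d=0, jump=0, S_6=4
t=6: S=4, d=1, jump=0, S_7=4
t=7: S=4, d=5, jump=1, S_8=5
t=8: S=5, d=2, jump=0, S_9=5
t=9: S=5, d=0, jump=0, S_10=5
t=10: S=5, d=1, jump=0, S_11=5
t=11: S=5, d=4, jump=0, S_12=5
t=12: S=5, d=3, jump=2, S_13=7
t=13: S=7, d=3, jump=2, S_14=9


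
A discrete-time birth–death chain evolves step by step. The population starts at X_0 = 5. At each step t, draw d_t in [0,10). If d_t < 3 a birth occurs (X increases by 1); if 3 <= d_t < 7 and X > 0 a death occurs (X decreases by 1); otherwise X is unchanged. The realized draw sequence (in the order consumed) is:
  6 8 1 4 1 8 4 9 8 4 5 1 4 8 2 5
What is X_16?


2

t=0: X=5, d=6 → death, X_1=4
t=1: X=4, d=8 → hold, X_2=4
t=2: X=4, d=1 → birth, X_3=5
t=3: X=5, d=4 → death, X_4=4
t=4: X=4, d=1 → birth, X_5=5
t=5: X=5, d=8 → hold, X_6=5
t=6: X=5, d=4 → death, X_7=4
t=7: X=4, d=9 → hold, X_8=4
t=8: X=4, d=8 → hold, X_9=4
t=9: X=4, d=4 → death, X_10=3
t=10: X=3, d=5 → death, X_11=2
t=11: X=2, d=1 → birth, X_12=3
t=12: X=3, d=4 → death, X_13=2
t=13: X=2, d=8 → hold, X_14=2
t=14: X=2, d=2 → birth, X_15=3
t=15: X=3, d=5 → death, X_16=2


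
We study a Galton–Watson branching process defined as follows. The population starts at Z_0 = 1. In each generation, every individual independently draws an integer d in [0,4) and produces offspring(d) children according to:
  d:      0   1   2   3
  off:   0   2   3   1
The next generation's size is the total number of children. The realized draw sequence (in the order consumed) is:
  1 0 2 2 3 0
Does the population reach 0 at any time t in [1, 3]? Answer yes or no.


no

gen 0: Z_0=1, draws=[1], offspring=[2], Z_1=2
gen 1: Z_1=2, draws=[0, 2], offspring=[0, 3], Z_2=3
gen 2: Z_2=3, draws=[2, 3, 0], offspring=[3, 1, 0], Z_3=4


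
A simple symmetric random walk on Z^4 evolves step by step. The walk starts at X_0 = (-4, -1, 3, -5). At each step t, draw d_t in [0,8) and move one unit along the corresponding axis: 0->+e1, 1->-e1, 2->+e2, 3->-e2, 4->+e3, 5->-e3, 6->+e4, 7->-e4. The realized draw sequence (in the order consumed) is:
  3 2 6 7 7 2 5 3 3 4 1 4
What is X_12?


(-5, -2, 4, -6)

t=0: X=(-4, -1, 3, -5), d=3 → -e2, X_1=(-4, -2, 3, -5)
t=1: X=(-4, -2, 3, -5), d=2 → +e2, X_2=(-4, -1, 3, -5)
t=2: X=(-4, -1, 3, -5), d=6 → +e4, X_3=(-4, -1, 3, -4)
t=3: X=(-4, -1, 3, -4), d=7 → -e4, X_4=(-4, -1, 3, -5)
t=4: X=(-4, -1, 3, -5), d=7 → -e4, X_5=(-4, -1, 3, -6)
t=5: X=(-4, -1, 3, -6), d=2 → +e2, X_6=(-4, 0, 3, -6)
t=6: X=(-4, 0, 3, -6), d=5 → -e3, X_7=(-4, 0, 2, -6)
t=7: X=(-4, 0, 2, -6), d=3 → -e2, X_8=(-4, -1, 2, -6)
t=8: X=(-4, -1, 2, -6), d=3 → -e2, X_9=(-4, -2, 2, -6)
t=9: X=(-4, -2, 2, -6), d=4 → +e3, X_10=(-4, -2, 3, -6)
t=10: X=(-4, -2, 3, -6), d=1 → -e1, X_11=(-5, -2, 3, -6)
t=11: X=(-5, -2, 3, -6), d=4 → +e3, X_12=(-5, -2, 4, -6)


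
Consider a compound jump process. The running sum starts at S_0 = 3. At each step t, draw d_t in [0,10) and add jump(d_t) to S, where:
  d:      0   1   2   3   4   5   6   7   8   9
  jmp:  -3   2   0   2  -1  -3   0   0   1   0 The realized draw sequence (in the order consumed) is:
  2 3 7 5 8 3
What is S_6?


t=0: S=3, d=2, jump=0, S_1=3
t=1: S=3, d=3, jump=2, S_2=5
t=2: S=5, d=7, jump=0, S_3=5
t=3: S=5, d=5, jump=-3, S_4=2
t=4: S=2, d=8, jump=1, S_5=3
t=5: S=3, d=3, jump=2, S_6=5

5


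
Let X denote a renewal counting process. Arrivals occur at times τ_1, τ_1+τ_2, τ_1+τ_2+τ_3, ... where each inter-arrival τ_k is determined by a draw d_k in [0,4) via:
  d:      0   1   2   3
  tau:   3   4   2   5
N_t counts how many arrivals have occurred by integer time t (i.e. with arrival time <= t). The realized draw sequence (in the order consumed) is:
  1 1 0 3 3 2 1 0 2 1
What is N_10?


draw d_1=1: τ_1=4, arrival time A_1=4
draw d_2=1: τ_2=4, arrival time A_2=8
draw d_3=0: τ_3=3, arrival time A_3=11
draw d_4=3: τ_4=5, arrival time A_4=16
draw d_5=3: τ_5=5, arrival time A_5=21
draw d_6=2: τ_6=2, arrival time A_6=23
draw d_7=1: τ_7=4, arrival time A_7=27
draw d_8=0: τ_8=3, arrival time A_8=30
draw d_9=2: τ_9=2, arrival time A_9=32
draw d_10=1: τ_10=4, arrival time A_10=36
N_t over t=0..10: 0:0 1:0 2:0 3:0 4:1 5:1 6:1 7:1 8:2 9:2 10:2

2


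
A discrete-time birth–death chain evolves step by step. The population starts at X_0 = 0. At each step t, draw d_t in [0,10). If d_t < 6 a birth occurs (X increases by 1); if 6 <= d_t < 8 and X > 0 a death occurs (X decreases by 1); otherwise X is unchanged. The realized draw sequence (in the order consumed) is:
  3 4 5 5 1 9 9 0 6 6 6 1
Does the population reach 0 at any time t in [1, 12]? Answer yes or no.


t=0: X=0, d=3 → birth, X_1=1
t=1: X=1, d=4 → birth, X_2=2
t=2: X=2, d=5 → birth, X_3=3
t=3: X=3, d=5 → birth, X_4=4
t=4: X=4, d=1 → birth, X_5=5
t=5: X=5, d=9 → hold, X_6=5
t=6: X=5, d=9 → hold, X_7=5
t=7: X=5, d=0 → birth, X_8=6
t=8: X=6, d=6 → death, X_9=5
t=9: X=5, d=6 → death, X_10=4
t=10: X=4, d=6 → death, X_11=3
t=11: X=3, d=1 → birth, X_12=4

no


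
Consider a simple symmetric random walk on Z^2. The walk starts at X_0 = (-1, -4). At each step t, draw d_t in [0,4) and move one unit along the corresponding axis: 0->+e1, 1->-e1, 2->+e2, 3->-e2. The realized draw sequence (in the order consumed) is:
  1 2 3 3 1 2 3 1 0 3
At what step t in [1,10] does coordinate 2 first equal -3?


t=0: X=(-1, -4), d=1 → -e1, X_1=(-2, -4)
t=1: X=(-2, -4), d=2 → +e2, X_2=(-2, -3)
t=2: X=(-2, -3), d=3 → -e2, X_3=(-2, -4)
t=3: X=(-2, -4), d=3 → -e2, X_4=(-2, -5)
t=4: X=(-2, -5), d=1 → -e1, X_5=(-3, -5)
t=5: X=(-3, -5), d=2 → +e2, X_6=(-3, -4)
t=6: X=(-3, -4), d=3 → -e2, X_7=(-3, -5)
t=7: X=(-3, -5), d=1 → -e1, X_8=(-4, -5)
t=8: X=(-4, -5), d=0 → +e1, X_9=(-3, -5)
t=9: X=(-3, -5), d=3 → -e2, X_10=(-3, -6)

2


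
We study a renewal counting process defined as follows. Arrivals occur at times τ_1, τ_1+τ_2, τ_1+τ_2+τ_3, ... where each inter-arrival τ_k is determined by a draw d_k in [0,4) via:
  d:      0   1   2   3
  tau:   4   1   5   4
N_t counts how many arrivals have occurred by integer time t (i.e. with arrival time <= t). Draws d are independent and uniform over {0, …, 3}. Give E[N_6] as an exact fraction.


6357/4096

Inter-arrival values over d=0..3: [4, 1, 5, 4]
Each d has probability 1/4, so the pmf of τ is: f(1) = 1/4, f(4) = 1/2, f(5) = 1/4
Renewal equation for m(n) = E[N_n]: condition on τ_1 = k (if k <= n, one arrival plus a fresh copy on the remaining n−k steps): m(n) = F(n) + Σ_{k<=n} f(k)·m(n−k), where F(n) = P(τ <= n) and m(0) = 0
m(1) = F(1) = 1/4
m(2) = F(2) + f(1)·m(1) = 1/4 + 1/4·1/4 = 5/16
m(3) = F(3) + f(1)·m(2) = 1/4 + 1/4·5/16 = 21/64
m(4) = F(4) + f(1)·m(3) = 3/4 + 1/4·21/64 = 213/256
m(5) = F(5) + f(1)·m(4) + f(4)·m(1) = 1 + 1/4·213/256 + 1/2·1/4 = 1365/1024
m(6) = F(6) + f(1)·m(5) + f(4)·m(2) + f(5)·m(1) = 1 + 1/4·1365/1024 + 1/2·5/16 + 1/4·1/4 = 6357/4096
E[N_6] = m(6) = 6357/4096


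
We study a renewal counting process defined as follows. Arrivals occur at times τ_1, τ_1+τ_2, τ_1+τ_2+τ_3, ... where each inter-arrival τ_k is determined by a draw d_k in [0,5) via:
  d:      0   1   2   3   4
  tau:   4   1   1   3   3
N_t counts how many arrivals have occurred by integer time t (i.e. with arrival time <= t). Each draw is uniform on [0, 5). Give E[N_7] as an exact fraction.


Inter-arrival values over d=0..4: [4, 1, 1, 3, 3]
Each d has probability 1/5, so the pmf of τ is: f(1) = 2/5, f(3) = 2/5, f(4) = 1/5
Renewal equation for m(n) = E[N_n]: condition on τ_1 = k (if k <= n, one arrival plus a fresh copy on the remaining n−k steps): m(n) = F(n) + Σ_{k<=n} f(k)·m(n−k), where F(n) = P(τ <= n) and m(0) = 0
m(1) = F(1) = 2/5
m(2) = F(2) + f(1)·m(1) = 2/5 + 2/5·2/5 = 14/25
m(3) = F(3) + f(1)·m(2) = 4/5 + 2/5·14/25 = 128/125
m(4) = F(4) + f(1)·m(3) + f(3)·m(1) = 1 + 2/5·128/125 + 2/5·2/5 = 981/625
m(5) = F(5) + f(1)·m(4) + f(3)·m(2) + f(4)·m(1) = 1 + 2/5·981/625 + 2/5·14/25 + 1/5·2/5 = 6037/3125
m(6) = F(6) + f(1)·m(5) + f(3)·m(3) + f(4)·m(2) = 1 + 2/5·6037/3125 + 2/5·128/125 + 1/5·14/25 = 35849/15625
m(7) = F(7) + f(1)·m(6) + f(3)·m(4) + f(4)·m(3) = 1 + 2/5·35849/15625 + 2/5·981/625 + 1/5·128/125 = 214873/78125
E[N_7] = m(7) = 214873/78125

214873/78125


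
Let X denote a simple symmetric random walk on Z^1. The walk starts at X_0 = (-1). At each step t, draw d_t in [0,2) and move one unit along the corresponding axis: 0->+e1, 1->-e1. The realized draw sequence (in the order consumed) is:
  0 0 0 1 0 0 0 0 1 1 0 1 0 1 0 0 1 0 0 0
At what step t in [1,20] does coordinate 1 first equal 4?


7

t=0: X=(-1), d=0 → +e1, X_1=(0)
t=1: X=(0), d=0 → +e1, X_2=(1)
t=2: X=(1), d=0 → +e1, X_3=(2)
t=3: X=(2), d=1 → -e1, X_4=(1)
t=4: X=(1), d=0 → +e1, X_5=(2)
t=5: X=(2), d=0 → +e1, X_6=(3)
t=6: X=(3), d=0 → +e1, X_7=(4)
t=7: X=(4), d=0 → +e1, X_8=(5)
t=8: X=(5), d=1 → -e1, X_9=(4)
t=9: X=(4), d=1 → -e1, X_10=(3)
t=10: X=(3), d=0 → +e1, X_11=(4)
t=11: X=(4), d=1 → -e1, X_12=(3)
t=12: X=(3), d=0 → +e1, X_13=(4)
t=13: X=(4), d=1 → -e1, X_14=(3)
t=14: X=(3), d=0 → +e1, X_15=(4)
t=15: X=(4), d=0 → +e1, X_16=(5)
t=16: X=(5), d=1 → -e1, X_17=(4)
t=17: X=(4), d=0 → +e1, X_18=(5)
t=18: X=(5), d=0 → +e1, X_19=(6)
t=19: X=(6), d=0 → +e1, X_20=(7)


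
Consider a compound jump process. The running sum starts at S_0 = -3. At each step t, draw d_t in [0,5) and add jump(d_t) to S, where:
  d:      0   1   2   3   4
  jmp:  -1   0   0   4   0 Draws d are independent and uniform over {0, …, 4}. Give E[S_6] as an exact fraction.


3/5

Outcome values over d=0..4: [-1, 0, 0, 4, 0]
Σy = 3, Σy² = 17, M = 5
μ = 3/5 = 3/5,  σ² = 17/5 − (3/5)² = 76/25
E[S_6] = -3 + 6·(3/5) = 3/5


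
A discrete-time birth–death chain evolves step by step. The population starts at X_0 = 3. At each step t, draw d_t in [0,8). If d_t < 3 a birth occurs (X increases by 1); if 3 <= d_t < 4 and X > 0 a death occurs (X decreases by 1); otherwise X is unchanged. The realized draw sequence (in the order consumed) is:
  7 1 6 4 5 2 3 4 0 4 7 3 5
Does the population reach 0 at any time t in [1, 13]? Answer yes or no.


t=0: X=3, d=7 → hold, X_1=3
t=1: X=3, d=1 → birth, X_2=4
t=2: X=4, d=6 → hold, X_3=4
t=3: X=4, d=4 → hold, X_4=4
t=4: X=4, d=5 → hold, X_5=4
t=5: X=4, d=2 → birth, X_6=5
t=6: X=5, d=3 → death, X_7=4
t=7: X=4, d=4 → hold, X_8=4
t=8: X=4, d=0 → birth, X_9=5
t=9: X=5, d=4 → hold, X_10=5
t=10: X=5, d=7 → hold, X_11=5
t=11: X=5, d=3 → death, X_12=4
t=12: X=4, d=5 → hold, X_13=4

no


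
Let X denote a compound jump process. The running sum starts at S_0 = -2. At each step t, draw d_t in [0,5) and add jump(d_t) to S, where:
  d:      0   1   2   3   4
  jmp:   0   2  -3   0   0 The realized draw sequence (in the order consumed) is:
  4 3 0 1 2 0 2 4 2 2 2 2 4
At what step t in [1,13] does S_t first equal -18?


12

t=0: S=-2, d=4, jump=0, S_1=-2
t=1: S=-2, d=3, jump=0, S_2=-2
t=2: S=-2, d=0, jump=0, S_3=-2
t=3: S=-2, d=1, jump=2, S_4=0
t=4: S=0, d=2, jump=-3, S_5=-3
t=5: S=-3, d=0, jump=0, S_6=-3
t=6: S=-3, d=2, jump=-3, S_7=-6
t=7: S=-6, d=4, jump=0, S_8=-6
t=8: S=-6, d=2, jump=-3, S_9=-9
t=9: S=-9, d=2, jump=-3, S_10=-12
t=10: S=-12, d=2, jump=-3, S_11=-15
t=11: S=-15, d=2, jump=-3, S_12=-18
t=12: S=-18, d=4, jump=0, S_13=-18


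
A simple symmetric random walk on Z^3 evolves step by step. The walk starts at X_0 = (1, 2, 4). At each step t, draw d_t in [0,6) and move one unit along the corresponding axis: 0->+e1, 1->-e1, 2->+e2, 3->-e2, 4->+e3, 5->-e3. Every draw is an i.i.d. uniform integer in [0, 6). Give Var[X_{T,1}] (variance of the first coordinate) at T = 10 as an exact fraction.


Outcome values over d=0..5: [1, -1, 0, 0, 0, 0]
Σy = 0, Σy² = 2, M = 6
μ = 0/6 = 0,  σ² = 2/6 − (0)² = 1/3
Independent increments: Var[X_10] = 10·σ² = 10·(1/3) = 10/3

10/3


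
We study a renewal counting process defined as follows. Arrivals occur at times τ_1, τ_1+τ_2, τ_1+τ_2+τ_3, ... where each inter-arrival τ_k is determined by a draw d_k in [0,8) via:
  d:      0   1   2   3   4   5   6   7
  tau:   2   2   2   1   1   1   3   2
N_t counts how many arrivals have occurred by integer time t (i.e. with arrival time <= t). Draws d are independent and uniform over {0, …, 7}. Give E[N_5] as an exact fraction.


Inter-arrival values over d=0..7: [2, 2, 2, 1, 1, 1, 3, 2]
Each d has probability 1/8, so the pmf of τ is: f(1) = 3/8, f(2) = 1/2, f(3) = 1/8
Renewal equation for m(n) = E[N_n]: condition on τ_1 = k (if k <= n, one arrival plus a fresh copy on the remaining n−k steps): m(n) = F(n) + Σ_{k<=n} f(k)·m(n−k), where F(n) = P(τ <= n) and m(0) = 0
m(1) = F(1) = 3/8
m(2) = F(2) + f(1)·m(1) = 7/8 + 3/8·3/8 = 65/64
m(3) = F(3) + f(1)·m(2) + f(2)·m(1) = 1 + 3/8·65/64 + 1/2·3/8 = 803/512
m(4) = F(4) + f(1)·m(3) + f(2)·m(2) + f(3)·m(1) = 1 + 3/8·803/512 + 1/2·65/64 + 1/8·3/8 = 8777/4096
m(5) = F(5) + f(1)·m(4) + f(2)·m(3) + f(3)·m(2) = 1 + 3/8·8777/4096 + 1/2·803/512 + 1/8·65/64 = 88955/32768
E[N_5] = m(5) = 88955/32768

88955/32768


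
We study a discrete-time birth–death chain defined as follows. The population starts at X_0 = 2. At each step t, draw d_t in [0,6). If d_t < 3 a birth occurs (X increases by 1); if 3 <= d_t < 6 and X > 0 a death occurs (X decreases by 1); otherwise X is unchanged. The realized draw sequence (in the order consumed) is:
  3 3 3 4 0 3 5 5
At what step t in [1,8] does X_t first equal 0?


2

t=0: X=2, d=3 → death, X_1=1
t=1: X=1, d=3 → death, X_2=0
t=2: X=0, d=3 → hold, X_3=0
t=3: X=0, d=4 → hold, X_4=0
t=4: X=0, d=0 → birth, X_5=1
t=5: X=1, d=3 → death, X_6=0
t=6: X=0, d=5 → hold, X_7=0
t=7: X=0, d=5 → hold, X_8=0


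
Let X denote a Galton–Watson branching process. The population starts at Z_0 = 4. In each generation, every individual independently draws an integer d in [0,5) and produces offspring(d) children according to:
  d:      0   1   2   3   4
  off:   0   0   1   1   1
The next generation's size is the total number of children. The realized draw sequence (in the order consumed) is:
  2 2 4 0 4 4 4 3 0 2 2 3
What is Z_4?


gen 0: Z_0=4, draws=[2, 2, 4, 0], offspring=[1, 1, 1, 0], Z_1=3
gen 1: Z_1=3, draws=[4, 4, 4], offspring=[1, 1, 1], Z_2=3
gen 2: Z_2=3, draws=[3, 0, 2], offspring=[1, 0, 1], Z_3=2
gen 3: Z_3=2, draws=[2, 3], offspring=[1, 1], Z_4=2

2


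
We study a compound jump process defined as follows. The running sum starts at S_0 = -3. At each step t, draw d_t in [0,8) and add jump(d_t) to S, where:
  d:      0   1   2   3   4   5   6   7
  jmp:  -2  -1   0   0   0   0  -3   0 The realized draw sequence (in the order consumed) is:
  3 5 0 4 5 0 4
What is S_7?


-7

t=0: S=-3, d=3, jump=0, S_1=-3
t=1: S=-3, d=5, jump=0, S_2=-3
t=2: S=-3, d=0, jump=-2, S_3=-5
t=3: S=-5, d=4, jump=0, S_4=-5
t=4: S=-5, d=5, jump=0, S_5=-5
t=5: S=-5, d=0, jump=-2, S_6=-7
t=6: S=-7, d=4, jump=0, S_7=-7


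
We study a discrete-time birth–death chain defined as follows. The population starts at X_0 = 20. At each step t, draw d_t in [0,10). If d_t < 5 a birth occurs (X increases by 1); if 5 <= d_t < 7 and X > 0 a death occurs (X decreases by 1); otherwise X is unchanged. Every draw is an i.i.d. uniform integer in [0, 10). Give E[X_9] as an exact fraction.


227/10

X can drop by at most 1 per step and X_0 = 20 > T = 9, so X_t >= 20 − t >= 11 > 0 for every t <= 9: the floor at 0 (the 'and X > 0' condition) never binds. Hence X_9 = X_0 + Σ_{t<9} Y_t with i.i.d. increments Y_t = y(d_t) ∈ {+1, −1, 0}.
Outcome values over d=0..9: [1, 1, 1, 1, 1, -1, -1, 0, 0, 0]
Σy = 3, Σy² = 7, M = 10
μ = 3/10 = 3/10,  σ² = 7/10 − (3/10)² = 61/100
E[X_9] = 20 + 9·(3/10) = 227/10


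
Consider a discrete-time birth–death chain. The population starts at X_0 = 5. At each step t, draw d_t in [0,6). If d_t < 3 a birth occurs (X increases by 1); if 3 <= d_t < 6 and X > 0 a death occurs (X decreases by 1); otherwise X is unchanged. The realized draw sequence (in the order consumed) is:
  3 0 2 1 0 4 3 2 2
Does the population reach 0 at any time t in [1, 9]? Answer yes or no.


no

t=0: X=5, d=3 → death, X_1=4
t=1: X=4, d=0 → birth, X_2=5
t=2: X=5, d=2 → birth, X_3=6
t=3: X=6, d=1 → birth, X_4=7
t=4: X=7, d=0 → birth, X_5=8
t=5: X=8, d=4 → death, X_6=7
t=6: X=7, d=3 → death, X_7=6
t=7: X=6, d=2 → birth, X_8=7
t=8: X=7, d=2 → birth, X_9=8


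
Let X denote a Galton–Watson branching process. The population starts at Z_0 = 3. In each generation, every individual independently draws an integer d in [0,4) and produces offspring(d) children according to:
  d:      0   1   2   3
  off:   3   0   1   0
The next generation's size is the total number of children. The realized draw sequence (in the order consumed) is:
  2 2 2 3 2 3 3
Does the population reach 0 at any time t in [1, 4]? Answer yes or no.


yes

gen 0: Z_0=3, draws=[2, 2, 2], offspring=[1, 1, 1], Z_1=3
gen 1: Z_1=3, draws=[3, 2, 3], offspring=[0, 1, 0], Z_2=1
gen 2: Z_2=1, draws=[3], offspring=[0], Z_3=0
gen 3: Z_3=0, draws=[], offspring=[], Z_4=0


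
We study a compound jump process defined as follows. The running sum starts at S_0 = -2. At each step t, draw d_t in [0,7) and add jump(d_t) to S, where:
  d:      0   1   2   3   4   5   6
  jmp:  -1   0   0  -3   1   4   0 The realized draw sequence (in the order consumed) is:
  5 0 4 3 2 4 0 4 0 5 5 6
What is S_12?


t=0: S=-2, d=5, jump=4, S_1=2
t=1: S=2, d=0, jump=-1, S_2=1
t=2: S=1, d=4, jump=1, S_3=2
t=3: S=2, d=3, jump=-3, S_4=-1
t=4: S=-1, d=2, jump=0, S_5=-1
t=5: S=-1, d=4, jump=1, S_6=0
t=6: S=0, d=0, jump=-1, S_7=-1
t=7: S=-1, d=4, jump=1, S_8=0
t=8: S=0, d=0, jump=-1, S_9=-1
t=9: S=-1, d=5, jump=4, S_10=3
t=10: S=3, d=5, jump=4, S_11=7
t=11: S=7, d=6, jump=0, S_12=7

7


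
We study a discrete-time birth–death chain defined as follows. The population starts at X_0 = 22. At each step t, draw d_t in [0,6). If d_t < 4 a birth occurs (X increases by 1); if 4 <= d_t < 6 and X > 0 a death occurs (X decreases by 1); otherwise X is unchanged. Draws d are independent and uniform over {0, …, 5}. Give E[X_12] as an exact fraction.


26

X can drop by at most 1 per step and X_0 = 22 > T = 12, so X_t >= 22 − t >= 10 > 0 for every t <= 12: the floor at 0 (the 'and X > 0' condition) never binds. Hence X_12 = X_0 + Σ_{t<12} Y_t with i.i.d. increments Y_t = y(d_t) ∈ {+1, −1, 0}.
Outcome values over d=0..5: [1, 1, 1, 1, -1, -1]
Σy = 2, Σy² = 6, M = 6
μ = 2/6 = 1/3,  σ² = 6/6 − (1/3)² = 8/9
E[X_12] = 22 + 12·(1/3) = 26


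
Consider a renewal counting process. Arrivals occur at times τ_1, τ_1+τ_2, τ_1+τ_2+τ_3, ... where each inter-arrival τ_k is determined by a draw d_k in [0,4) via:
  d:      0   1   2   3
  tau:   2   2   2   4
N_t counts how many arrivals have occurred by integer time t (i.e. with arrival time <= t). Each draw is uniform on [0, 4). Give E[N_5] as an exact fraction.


Inter-arrival values over d=0..3: [2, 2, 2, 4]
Each d has probability 1/4, so the pmf of τ is: f(2) = 3/4, f(4) = 1/4
Renewal equation for m(n) = E[N_n]: condition on τ_1 = k (if k <= n, one arrival plus a fresh copy on the remaining n−k steps): m(n) = F(n) + Σ_{k<=n} f(k)·m(n−k), where F(n) = P(τ <= n) and m(0) = 0
m(1) = F(1) = 0
m(2) = F(2) = 3/4
m(3) = F(3) = 3/4
m(4) = F(4) + f(2)·m(2) = 1 + 3/4·3/4 = 25/16
m(5) = F(5) + f(2)·m(3) = 1 + 3/4·3/4 = 25/16
E[N_5] = m(5) = 25/16

25/16


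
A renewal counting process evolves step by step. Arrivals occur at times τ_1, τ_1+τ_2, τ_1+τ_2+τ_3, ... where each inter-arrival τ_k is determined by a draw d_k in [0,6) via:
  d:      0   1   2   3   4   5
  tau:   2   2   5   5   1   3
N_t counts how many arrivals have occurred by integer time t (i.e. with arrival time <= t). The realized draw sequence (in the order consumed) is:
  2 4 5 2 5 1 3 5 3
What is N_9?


3

draw d_1=2: τ_1=5, arrival time A_1=5
draw d_2=4: τ_2=1, arrival time A_2=6
draw d_3=5: τ_3=3, arrival time A_3=9
draw d_4=2: τ_4=5, arrival time A_4=14
draw d_5=5: τ_5=3, arrival time A_5=17
draw d_6=1: τ_6=2, arrival time A_6=19
draw d_7=3: τ_7=5, arrival time A_7=24
draw d_8=5: τ_8=3, arrival time A_8=27
draw d_9=3: τ_9=5, arrival time A_9=32
N_t over t=0..9: 0:0 1:0 2:0 3:0 4:0 5:1 6:2 7:2 8:2 9:3


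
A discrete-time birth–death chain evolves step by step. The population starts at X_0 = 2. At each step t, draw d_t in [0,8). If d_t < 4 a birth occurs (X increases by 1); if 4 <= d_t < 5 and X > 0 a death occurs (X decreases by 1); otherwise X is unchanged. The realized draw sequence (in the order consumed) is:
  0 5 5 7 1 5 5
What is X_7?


t=0: X=2, d=0 → birth, X_1=3
t=1: X=3, d=5 → hold, X_2=3
t=2: X=3, d=5 → hold, X_3=3
t=3: X=3, d=7 → hold, X_4=3
t=4: X=3, d=1 → birth, X_5=4
t=5: X=4, d=5 → hold, X_6=4
t=6: X=4, d=5 → hold, X_7=4

4


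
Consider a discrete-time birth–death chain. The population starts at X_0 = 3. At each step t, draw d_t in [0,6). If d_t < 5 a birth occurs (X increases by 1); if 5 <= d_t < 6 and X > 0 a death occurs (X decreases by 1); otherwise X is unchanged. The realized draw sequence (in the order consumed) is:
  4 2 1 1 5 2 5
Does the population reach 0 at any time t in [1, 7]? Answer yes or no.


t=0: X=3, d=4 → birth, X_1=4
t=1: X=4, d=2 → birth, X_2=5
t=2: X=5, d=1 → birth, X_3=6
t=3: X=6, d=1 → birth, X_4=7
t=4: X=7, d=5 → death, X_5=6
t=5: X=6, d=2 → birth, X_6=7
t=6: X=7, d=5 → death, X_7=6

no


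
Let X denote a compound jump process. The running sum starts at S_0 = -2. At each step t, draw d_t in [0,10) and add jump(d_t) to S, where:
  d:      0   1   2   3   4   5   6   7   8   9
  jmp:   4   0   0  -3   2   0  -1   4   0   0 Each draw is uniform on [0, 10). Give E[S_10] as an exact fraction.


Outcome values over d=0..9: [4, 0, 0, -3, 2, 0, -1, 4, 0, 0]
Σy = 6, Σy² = 46, M = 10
μ = 6/10 = 3/5,  σ² = 46/10 − (3/5)² = 106/25
E[S_10] = -2 + 10·(3/5) = 4

4


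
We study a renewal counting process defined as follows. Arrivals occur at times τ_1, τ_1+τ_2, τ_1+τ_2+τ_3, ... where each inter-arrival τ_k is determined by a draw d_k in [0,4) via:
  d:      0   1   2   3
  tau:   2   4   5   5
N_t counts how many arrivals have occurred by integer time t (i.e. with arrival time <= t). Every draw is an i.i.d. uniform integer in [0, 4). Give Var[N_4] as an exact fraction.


Inter-arrival values over d=0..3: [2, 4, 5, 5]
Each d has probability 1/4, so the pmf of τ is: f(2) = 1/4, f(4) = 1/4, f(5) = 1/2
Let p_n(j) = P(N_n = j), with p_0 = [1]. Condition on τ_1: p_n(0) = P(τ > n), and for j >= 1, p_n(j) = Σ_{k<=n} f(k)·p_{n−k}(j−1)
p_1 = [1]  (j = 0)
p_2 = [3/4, 1/4]  (j = 0..1)
p_3 = [3/4, 1/4]  (j = 0..1)
p_4 = [1/2, 7/16, 1/16]  (j = 0..2)
E[N_4] = Σ j·p_4(j) = 9/16;  E[N_4²] = Σ j²·p_4(j) = 11/16
Var[N_4] = 11/16 − (9/16)² = 95/256

95/256


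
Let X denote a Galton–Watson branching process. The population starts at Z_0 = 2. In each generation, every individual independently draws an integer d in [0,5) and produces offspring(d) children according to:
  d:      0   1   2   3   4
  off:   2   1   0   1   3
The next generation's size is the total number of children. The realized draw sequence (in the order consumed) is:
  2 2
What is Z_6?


0

gen 0: Z_0=2, draws=[2, 2], offspring=[0, 0], Z_1=0
gen 1: Z_1=0, draws=[], offspring=[], Z_2=0
gen 2: Z_2=0, draws=[], offspring=[], Z_3=0
gen 3: Z_3=0, draws=[], offspring=[], Z_4=0
gen 4: Z_4=0, draws=[], offspring=[], Z_5=0
gen 5: Z_5=0, draws=[], offspring=[], Z_6=0


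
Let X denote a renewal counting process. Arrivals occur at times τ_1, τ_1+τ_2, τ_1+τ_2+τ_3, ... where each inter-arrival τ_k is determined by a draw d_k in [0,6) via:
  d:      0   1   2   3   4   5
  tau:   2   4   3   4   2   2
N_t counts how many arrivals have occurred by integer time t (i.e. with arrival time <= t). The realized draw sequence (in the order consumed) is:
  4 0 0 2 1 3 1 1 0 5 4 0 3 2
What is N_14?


5

draw d_1=4: τ_1=2, arrival time A_1=2
draw d_2=0: τ_2=2, arrival time A_2=4
draw d_3=0: τ_3=2, arrival time A_3=6
draw d_4=2: τ_4=3, arrival time A_4=9
draw d_5=1: τ_5=4, arrival time A_5=13
draw d_6=3: τ_6=4, arrival time A_6=17
draw d_7=1: τ_7=4, arrival time A_7=21
draw d_8=1: τ_8=4, arrival time A_8=25
draw d_9=0: τ_9=2, arrival time A_9=27
draw d_10=5: τ_10=2, arrival time A_10=29
draw d_11=4: τ_11=2, arrival time A_11=31
draw d_12=0: τ_12=2, arrival time A_12=33
draw d_13=3: τ_13=4, arrival time A_13=37
draw d_14=2: τ_14=3, arrival time A_14=40
N_t over t=0..14: 0:0 1:0 2:1 3:1 4:2 5:2 6:3 7:3 8:3 9:4 10:4 11:4 12:4 13:5 14:5


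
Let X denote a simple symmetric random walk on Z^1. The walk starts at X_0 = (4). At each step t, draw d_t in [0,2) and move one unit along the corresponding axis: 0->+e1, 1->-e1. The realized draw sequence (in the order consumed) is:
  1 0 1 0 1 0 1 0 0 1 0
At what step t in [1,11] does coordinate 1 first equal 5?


9

t=0: X=(4), d=1 → -e1, X_1=(3)
t=1: X=(3), d=0 → +e1, X_2=(4)
t=2: X=(4), d=1 → -e1, X_3=(3)
t=3: X=(3), d=0 → +e1, X_4=(4)
t=4: X=(4), d=1 → -e1, X_5=(3)
t=5: X=(3), d=0 → +e1, X_6=(4)
t=6: X=(4), d=1 → -e1, X_7=(3)
t=7: X=(3), d=0 → +e1, X_8=(4)
t=8: X=(4), d=0 → +e1, X_9=(5)
t=9: X=(5), d=1 → -e1, X_10=(4)
t=10: X=(4), d=0 → +e1, X_11=(5)


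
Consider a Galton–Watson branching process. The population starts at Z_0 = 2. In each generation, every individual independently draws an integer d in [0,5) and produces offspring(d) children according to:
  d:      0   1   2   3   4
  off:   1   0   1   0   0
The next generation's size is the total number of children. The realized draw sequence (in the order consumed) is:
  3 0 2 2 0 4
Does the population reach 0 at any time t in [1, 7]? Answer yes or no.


gen 0: Z_0=2, draws=[3, 0], offspring=[0, 1], Z_1=1
gen 1: Z_1=1, draws=[2], offspring=[1], Z_2=1
gen 2: Z_2=1, draws=[2], offspring=[1], Z_3=1
gen 3: Z_3=1, draws=[0], offspring=[1], Z_4=1
gen 4: Z_4=1, draws=[4], offspring=[0], Z_5=0
gen 5: Z_5=0, draws=[], offspring=[], Z_6=0
gen 6: Z_6=0, draws=[], offspring=[], Z_7=0

yes


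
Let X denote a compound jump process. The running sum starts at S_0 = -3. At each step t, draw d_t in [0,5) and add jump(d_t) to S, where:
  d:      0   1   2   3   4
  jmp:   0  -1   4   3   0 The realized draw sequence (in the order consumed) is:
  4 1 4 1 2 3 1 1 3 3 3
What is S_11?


9

t=0: S=-3, d=4, jump=0, S_1=-3
t=1: S=-3, d=1, jump=-1, S_2=-4
t=2: S=-4, d=4, jump=0, S_3=-4
t=3: S=-4, d=1, jump=-1, S_4=-5
t=4: S=-5, d=2, jump=4, S_5=-1
t=5: S=-1, d=3, jump=3, S_6=2
t=6: S=2, d=1, jump=-1, S_7=1
t=7: S=1, d=1, jump=-1, S_8=0
t=8: S=0, d=3, jump=3, S_9=3
t=9: S=3, d=3, jump=3, S_10=6
t=10: S=6, d=3, jump=3, S_11=9


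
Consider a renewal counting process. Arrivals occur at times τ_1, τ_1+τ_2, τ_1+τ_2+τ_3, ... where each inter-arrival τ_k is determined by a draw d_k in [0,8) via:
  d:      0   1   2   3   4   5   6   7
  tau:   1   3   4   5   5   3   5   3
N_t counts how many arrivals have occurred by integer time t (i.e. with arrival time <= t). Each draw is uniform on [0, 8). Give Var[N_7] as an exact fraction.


2006382293935/4398046511104

Inter-arrival values over d=0..7: [1, 3, 4, 5, 5, 3, 5, 3]
Each d has probability 1/8, so the pmf of τ is: f(1) = 1/8, f(3) = 3/8, f(4) = 1/8, f(5) = 3/8
Let p_n(j) = P(N_n = j), with p_0 = [1]. Condition on τ_1: p_n(0) = P(τ > n), and for j >= 1, p_n(j) = Σ_{k<=n} f(k)·p_{n−k}(j−1)
p_1 = [7/8, 1/8]  (j = 0..1)
p_2 = [7/8, 7/64, 1/64]  (j = 0..2)
p_3 = [1/2, 31/64, 7/512, 1/512]  (j = 0..3)
p_4 = [3/8, 33/64, 55/512, 7/4096, 1/4096]  (j = 0..4)
p_5 = [0, 55/64, 31/256, 79/4096, 7/32768, 1/32768]  (j = 0..5)
p_6 = [0, 5/8, 179/512, 91/4096, 103/32768, 7/262144, 1/262144]  (j = 0..6)
p_7 = [0, 17/32, 191/512, 375/4096, 15/4096, 127/262144, 7/2097152, 1/2097152]  (j = 0..7)
E[N_7] = Σ j·p_7(j) = 3290633/2097152;  E[N_7²] = Σ j²·p_7(j) = 6120037/2097152
Var[N_7] = 6120037/2097152 − (3290633/2097152)² = 2006382293935/4398046511104


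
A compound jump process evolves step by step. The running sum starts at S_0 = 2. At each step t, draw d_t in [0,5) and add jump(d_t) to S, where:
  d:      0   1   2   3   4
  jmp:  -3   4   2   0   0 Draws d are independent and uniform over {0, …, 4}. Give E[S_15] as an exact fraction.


11

Outcome values over d=0..4: [-3, 4, 2, 0, 0]
Σy = 3, Σy² = 29, M = 5
μ = 3/5 = 3/5,  σ² = 29/5 − (3/5)² = 136/25
E[S_15] = 2 + 15·(3/5) = 11


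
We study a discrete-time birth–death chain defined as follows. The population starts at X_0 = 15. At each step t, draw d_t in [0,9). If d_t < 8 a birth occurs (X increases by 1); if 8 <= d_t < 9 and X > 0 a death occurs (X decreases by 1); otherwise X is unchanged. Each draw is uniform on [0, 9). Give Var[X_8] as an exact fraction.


256/81

X can drop by at most 1 per step and X_0 = 15 > T = 8, so X_t >= 15 − t >= 7 > 0 for every t <= 8: the floor at 0 (the 'and X > 0' condition) never binds. Hence X_8 = X_0 + Σ_{t<8} Y_t with i.i.d. increments Y_t = y(d_t) ∈ {+1, −1, 0}.
Outcome values over d=0..8: [1, 1, 1, 1, 1, 1, 1, 1, -1]
Σy = 7, Σy² = 9, M = 9
μ = 7/9 = 7/9,  σ² = 9/9 − (7/9)² = 32/81
Independent increments: Var[X_8] = 8·σ² = 8·(32/81) = 256/81


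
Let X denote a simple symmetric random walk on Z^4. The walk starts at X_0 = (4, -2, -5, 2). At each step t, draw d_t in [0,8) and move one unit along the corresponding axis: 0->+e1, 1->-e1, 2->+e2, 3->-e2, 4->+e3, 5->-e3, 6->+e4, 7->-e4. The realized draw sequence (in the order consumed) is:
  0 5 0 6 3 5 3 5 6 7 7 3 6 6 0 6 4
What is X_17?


(7, -5, -7, 5)

t=0: X=(4, -2, -5, 2), d=0 → +e1, X_1=(5, -2, -5, 2)
t=1: X=(5, -2, -5, 2), d=5 → -e3, X_2=(5, -2, -6, 2)
t=2: X=(5, -2, -6, 2), d=0 → +e1, X_3=(6, -2, -6, 2)
t=3: X=(6, -2, -6, 2), d=6 → +e4, X_4=(6, -2, -6, 3)
t=4: X=(6, -2, -6, 3), d=3 → -e2, X_5=(6, -3, -6, 3)
t=5: X=(6, -3, -6, 3), d=5 → -e3, X_6=(6, -3, -7, 3)
t=6: X=(6, -3, -7, 3), d=3 → -e2, X_7=(6, -4, -7, 3)
t=7: X=(6, -4, -7, 3), d=5 → -e3, X_8=(6, -4, -8, 3)
t=8: X=(6, -4, -8, 3), d=6 → +e4, X_9=(6, -4, -8, 4)
t=9: X=(6, -4, -8, 4), d=7 → -e4, X_10=(6, -4, -8, 3)
t=10: X=(6, -4, -8, 3), d=7 → -e4, X_11=(6, -4, -8, 2)
t=11: X=(6, -4, -8, 2), d=3 → -e2, X_12=(6, -5, -8, 2)
t=12: X=(6, -5, -8, 2), d=6 → +e4, X_13=(6, -5, -8, 3)
t=13: X=(6, -5, -8, 3), d=6 → +e4, X_14=(6, -5, -8, 4)
t=14: X=(6, -5, -8, 4), d=0 → +e1, X_15=(7, -5, -8, 4)
t=15: X=(7, -5, -8, 4), d=6 → +e4, X_16=(7, -5, -8, 5)
t=16: X=(7, -5, -8, 5), d=4 → +e3, X_17=(7, -5, -7, 5)


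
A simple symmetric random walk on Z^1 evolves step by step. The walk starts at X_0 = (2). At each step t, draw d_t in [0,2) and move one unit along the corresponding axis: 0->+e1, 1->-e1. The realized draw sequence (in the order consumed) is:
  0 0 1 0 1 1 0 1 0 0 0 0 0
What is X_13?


(7)

t=0: X=(2), d=0 → +e1, X_1=(3)
t=1: X=(3), d=0 → +e1, X_2=(4)
t=2: X=(4), d=1 → -e1, X_3=(3)
t=3: X=(3), d=0 → +e1, X_4=(4)
t=4: X=(4), d=1 → -e1, X_5=(3)
t=5: X=(3), d=1 → -e1, X_6=(2)
t=6: X=(2), d=0 → +e1, X_7=(3)
t=7: X=(3), d=1 → -e1, X_8=(2)
t=8: X=(2), d=0 → +e1, X_9=(3)
t=9: X=(3), d=0 → +e1, X_10=(4)
t=10: X=(4), d=0 → +e1, X_11=(5)
t=11: X=(5), d=0 → +e1, X_12=(6)
t=12: X=(6), d=0 → +e1, X_13=(7)


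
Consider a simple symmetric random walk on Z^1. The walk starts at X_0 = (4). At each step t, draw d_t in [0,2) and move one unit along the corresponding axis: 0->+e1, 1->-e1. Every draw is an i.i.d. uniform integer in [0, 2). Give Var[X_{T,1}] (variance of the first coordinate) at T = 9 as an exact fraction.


Outcome values over d=0..1: [1, -1]
Σy = 0, Σy² = 2, M = 2
μ = 0/2 = 0,  σ² = 2/2 − (0)² = 1
Independent increments: Var[X_9] = 9·σ² = 9·(1) = 9

9


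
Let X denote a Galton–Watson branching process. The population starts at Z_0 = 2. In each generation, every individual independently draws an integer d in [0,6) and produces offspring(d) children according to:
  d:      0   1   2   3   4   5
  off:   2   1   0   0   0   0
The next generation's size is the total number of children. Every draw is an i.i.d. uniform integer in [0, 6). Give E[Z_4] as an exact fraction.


Outcome values over d=0..5: [2, 1, 0, 0, 0, 0]
Σy = 3, Σy² = 5, M = 6
μ = 3/6 = 1/2,  σ² = 5/6 − (1/2)² = 7/12
E[Z_0] = 2
E[Z_1] = 1/2·E[Z_0] = 1
E[Z_2] = 1/2·E[Z_1] = 1/2
E[Z_3] = 1/2·E[Z_2] = 1/4
E[Z_4] = 1/2·E[Z_3] = 1/8

1/8


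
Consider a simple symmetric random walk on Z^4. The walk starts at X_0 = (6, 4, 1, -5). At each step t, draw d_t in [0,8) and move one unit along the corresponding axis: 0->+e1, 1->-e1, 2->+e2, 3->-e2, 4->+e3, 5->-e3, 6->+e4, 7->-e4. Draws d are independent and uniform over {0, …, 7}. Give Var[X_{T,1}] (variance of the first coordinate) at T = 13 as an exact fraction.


13/4

Outcome values over d=0..7: [1, -1, 0, 0, 0, 0, 0, 0]
Σy = 0, Σy² = 2, M = 8
μ = 0/8 = 0,  σ² = 2/8 − (0)² = 1/4
Independent increments: Var[X_13] = 13·σ² = 13·(1/4) = 13/4


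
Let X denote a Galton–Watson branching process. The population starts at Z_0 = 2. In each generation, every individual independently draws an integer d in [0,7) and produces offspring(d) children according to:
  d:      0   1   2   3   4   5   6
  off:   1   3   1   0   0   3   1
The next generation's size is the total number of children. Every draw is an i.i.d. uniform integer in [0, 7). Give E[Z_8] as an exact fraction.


86093442/5764801

Outcome values over d=0..6: [1, 3, 1, 0, 0, 3, 1]
Σy = 9, Σy² = 21, M = 7
μ = 9/7 = 9/7,  σ² = 21/7 − (9/7)² = 66/49
E[Z_0] = 2
E[Z_1] = 9/7·E[Z_0] = 18/7
E[Z_2] = 9/7·E[Z_1] = 162/49
E[Z_3] = 9/7·E[Z_2] = 1458/343
E[Z_4] = 9/7·E[Z_3] = 13122/2401
E[Z_5] = 9/7·E[Z_4] = 118098/16807
E[Z_6] = 9/7·E[Z_5] = 1062882/117649
E[Z_7] = 9/7·E[Z_6] = 9565938/823543
E[Z_8] = 9/7·E[Z_7] = 86093442/5764801


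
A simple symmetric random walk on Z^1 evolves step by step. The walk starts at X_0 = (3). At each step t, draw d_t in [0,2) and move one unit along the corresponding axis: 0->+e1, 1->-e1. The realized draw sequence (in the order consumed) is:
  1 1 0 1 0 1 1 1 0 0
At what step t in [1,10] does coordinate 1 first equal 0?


t=0: X=(3), d=1 → -e1, X_1=(2)
t=1: X=(2), d=1 → -e1, X_2=(1)
t=2: X=(1), d=0 → +e1, X_3=(2)
t=3: X=(2), d=1 → -e1, X_4=(1)
t=4: X=(1), d=0 → +e1, X_5=(2)
t=5: X=(2), d=1 → -e1, X_6=(1)
t=6: X=(1), d=1 → -e1, X_7=(0)
t=7: X=(0), d=1 → -e1, X_8=(-1)
t=8: X=(-1), d=0 → +e1, X_9=(0)
t=9: X=(0), d=0 → +e1, X_10=(1)

7


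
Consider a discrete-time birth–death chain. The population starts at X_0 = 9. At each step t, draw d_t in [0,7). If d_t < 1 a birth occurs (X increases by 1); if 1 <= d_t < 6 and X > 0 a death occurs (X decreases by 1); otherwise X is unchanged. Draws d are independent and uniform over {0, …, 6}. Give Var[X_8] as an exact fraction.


X can drop by at most 1 per step and X_0 = 9 > T = 8, so X_t >= 9 − t >= 1 > 0 for every t <= 8: the floor at 0 (the 'and X > 0' condition) never binds. Hence X_8 = X_0 + Σ_{t<8} Y_t with i.i.d. increments Y_t = y(d_t) ∈ {+1, −1, 0}.
Outcome values over d=0..6: [1, -1, -1, -1, -1, -1, 0]
Σy = -4, Σy² = 6, M = 7
μ = -4/7 = -4/7,  σ² = 6/7 − (-4/7)² = 26/49
Independent increments: Var[X_8] = 8·σ² = 8·(26/49) = 208/49

208/49


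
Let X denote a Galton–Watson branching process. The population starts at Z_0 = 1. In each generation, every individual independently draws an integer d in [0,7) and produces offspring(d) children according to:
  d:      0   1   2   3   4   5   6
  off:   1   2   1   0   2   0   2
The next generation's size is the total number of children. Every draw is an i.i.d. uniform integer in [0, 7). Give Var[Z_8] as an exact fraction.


785220076830720/33232930569601

Outcome values over d=0..6: [1, 2, 1, 0, 2, 0, 2]
Σy = 8, Σy² = 14, M = 7
μ = 8/7 = 8/7,  σ² = 14/7 − (8/7)² = 34/49
V_0 = 0, E_0 = 1
V_1 = 34/49·E_0 + (8/7)²·V_0 = 34/49;  E_1 = 8/7
V_2 = 34/49·E_1 + (8/7)²·V_1 = 4080/2401;  E_2 = 64/49
V_3 = 34/49·E_2 + (8/7)²·V_2 = 367744/117649;  E_3 = 512/343
V_4 = 34/49·E_3 + (8/7)²·V_3 = 29506560/5764801;  E_4 = 4096/2401
V_5 = 34/49·E_4 + (8/7)²·V_4 = 2222792704/282475249;  E_5 = 32768/16807
V_6 = 34/49·E_5 + (8/7)²·V_5 = 160983613440/13841287201;  E_6 = 262144/117649
V_7 = 34/49·E_6 + (8/7)²·V_6 = 11351544561664/678223072849;  E_7 = 2097152/823543
V_8 = 34/49·E_7 + (8/7)²·V_7 = 785220076830720/33232930569601;  E_8 = 16777216/5764801


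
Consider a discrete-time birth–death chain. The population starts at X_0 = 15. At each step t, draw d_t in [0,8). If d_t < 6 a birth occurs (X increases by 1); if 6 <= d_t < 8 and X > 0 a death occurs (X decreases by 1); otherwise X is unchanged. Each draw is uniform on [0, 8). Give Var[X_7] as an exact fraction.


21/4

X can drop by at most 1 per step and X_0 = 15 > T = 7, so X_t >= 15 − t >= 8 > 0 for every t <= 7: the floor at 0 (the 'and X > 0' condition) never binds. Hence X_7 = X_0 + Σ_{t<7} Y_t with i.i.d. increments Y_t = y(d_t) ∈ {+1, −1, 0}.
Outcome values over d=0..7: [1, 1, 1, 1, 1, 1, -1, -1]
Σy = 4, Σy² = 8, M = 8
μ = 4/8 = 1/2,  σ² = 8/8 − (1/2)² = 3/4
Independent increments: Var[X_7] = 7·σ² = 7·(3/4) = 21/4
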